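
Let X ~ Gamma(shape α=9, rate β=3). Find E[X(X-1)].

E[X(X-1)] = E[X² - X] = E[X²] - E[X]
E[X] = 3
E[X²] = Var(X) + (E[X])² = 1 + (3)² = 10
E[X(X-1)] = 10 - 3 = 7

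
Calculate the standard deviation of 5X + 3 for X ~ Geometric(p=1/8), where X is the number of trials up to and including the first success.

For X ~ Geometric(p=1/8), where X is the number of trials up to and including the first success:
Var(X) = 56
SD(X) = √(Var(X)) = √(56) = 2 \sqrt{14}
SD(5X + 3) = |5| × SD(X) = 5 × 2 \sqrt{14} = 10 \sqrt{14}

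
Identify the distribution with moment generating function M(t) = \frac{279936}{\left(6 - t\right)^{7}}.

The MGF M(t) = \frac{279936}{\left(6 - t\right)^{7}} is the standard form for the Gamma distribution.
Comparing with the known MGF formula identifies: Gamma(shape α=7, rate β=6)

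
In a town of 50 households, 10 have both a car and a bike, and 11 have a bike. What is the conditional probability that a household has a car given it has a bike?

P(A ∩ B) = 10/50 = 1/5
P(B) = 11/50
P(A|B) = P(A ∩ B) / P(B) = (1/5) / (11/50) = 10/11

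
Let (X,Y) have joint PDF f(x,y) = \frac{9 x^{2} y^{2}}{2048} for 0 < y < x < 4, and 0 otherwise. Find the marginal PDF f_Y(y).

f_Y(y) = ∫_y^4 \frac{9 x^{2} y^{2}}{2048} dx = \frac{3 y^{2} \left(64 - y^{3}\right)}{2048}
for 0 < y < 4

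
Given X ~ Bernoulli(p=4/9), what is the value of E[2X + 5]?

For X ~ Bernoulli(p=4/9):
E[X] = \frac{4}{9}
E[2X + 5] = 2 × E[X] + 5 = \frac{53}{9}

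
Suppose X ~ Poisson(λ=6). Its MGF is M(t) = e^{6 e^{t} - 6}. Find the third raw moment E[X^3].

To find E[X^3], compute M^(3)(0):
M^(1)(t) = 6 e^{t} e^{6 e^{t} - 6}
M^(2)(t) = 36 e^{2 t} e^{6 e^{t} - 6} + 6 e^{t} e^{6 e^{t} - 6}
M^(3)(t) = 216 e^{3 t} e^{6 e^{t} - 6} + 108 e^{2 t} e^{6 e^{t} - 6} + 6 e^{t} e^{6 e^{t} - 6}
M^(3)(0) = 330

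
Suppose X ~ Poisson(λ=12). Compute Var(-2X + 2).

For X ~ Poisson(λ=12):
Var(X) = 12
Var(-2X + 2) = (-2)² × Var(X) = 4 × 12 = 48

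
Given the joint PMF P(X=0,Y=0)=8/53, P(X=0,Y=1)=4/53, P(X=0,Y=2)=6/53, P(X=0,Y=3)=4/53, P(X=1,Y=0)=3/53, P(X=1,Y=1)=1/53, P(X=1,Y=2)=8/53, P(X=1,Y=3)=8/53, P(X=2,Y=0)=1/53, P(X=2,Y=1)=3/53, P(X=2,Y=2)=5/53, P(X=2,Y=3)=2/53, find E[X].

First find marginal of X:
P(X=0) = 22/53
P(X=1) = 20/53
P(X=2) = 11/53
E[X] = 0 × 22/53 + 1 × 20/53 + 2 × 11/53 = 42/53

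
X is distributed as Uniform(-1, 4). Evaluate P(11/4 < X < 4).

P(11/4 < X < 4) = ∫_{11/4}^{4} f(x) dx
where f(x) = \frac{1}{5}
= \frac{1}{4}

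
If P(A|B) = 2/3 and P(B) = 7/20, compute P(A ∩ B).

By definition, P(A|B) = P(A ∩ B) / P(B)
So P(A ∩ B) = P(A|B) × P(B)
= 2/3 × 7/20
= 7/30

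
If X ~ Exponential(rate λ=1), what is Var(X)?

For X ~ Exponential(rate λ=1):
Var(X) = 1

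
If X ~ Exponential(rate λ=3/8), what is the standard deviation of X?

For X ~ Exponential(rate λ=3/8):
Var(X) = \frac{64}{9}
SD(X) = √(Var(X)) = √(\frac{64}{9}) = \frac{8}{3}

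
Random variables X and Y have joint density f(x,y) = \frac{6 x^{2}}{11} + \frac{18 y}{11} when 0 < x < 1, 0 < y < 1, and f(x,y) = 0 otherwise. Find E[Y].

E[Y] = ∫_0^1 ∫_0^1 y × f(x,y) dx dy
= \frac{7}{11}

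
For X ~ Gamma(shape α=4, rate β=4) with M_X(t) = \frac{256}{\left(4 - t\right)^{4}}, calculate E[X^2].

To find E[X^2], compute M^(2)(0):
M^(1)(t) = \frac{1024}{\left(4 - t\right)^{5}}
M^(2)(t) = \frac{5120}{\left(4 - t\right)^{6}}
M^(2)(0) = \frac{5}{4}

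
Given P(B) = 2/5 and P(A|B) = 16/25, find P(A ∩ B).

By definition, P(A|B) = P(A ∩ B) / P(B)
So P(A ∩ B) = P(A|B) × P(B)
= 16/25 × 2/5
= 32/125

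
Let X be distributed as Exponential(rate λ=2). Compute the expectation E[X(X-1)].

E[X(X-1)] = E[X² - X] = E[X²] - E[X]
E[X] = \frac{1}{2}
E[X²] = Var(X) + (E[X])² = \frac{1}{4} + (\frac{1}{2})² = \frac{1}{2}
E[X(X-1)] = \frac{1}{2} - \frac{1}{2} = 0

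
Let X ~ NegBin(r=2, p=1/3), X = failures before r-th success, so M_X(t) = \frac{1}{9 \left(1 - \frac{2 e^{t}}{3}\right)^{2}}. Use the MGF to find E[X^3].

To find E[X^3], compute M^(3)(0):
M^(1)(t) = \frac{4 e^{t}}{27 \left(1 - \frac{2 e^{t}}{3}\right)^{3}}
M^(2)(t) = \frac{4 e^{t}}{27 \left(1 - \frac{2 e^{t}}{3}\right)^{3}} + \frac{8 e^{2 t}}{27 \left(1 - \frac{2 e^{t}}{3}\right)^{4}}
M^(3)(t) = \frac{4 e^{t}}{27 \left(1 - \frac{2 e^{t}}{3}\right)^{3}} + \frac{8 e^{2 t}}{9 \left(1 - \frac{2 e^{t}}{3}\right)^{4}} + \frac{64 e^{3 t}}{81 \left(1 - \frac{2 e^{t}}{3}\right)^{5}}
M^(3)(0) = 268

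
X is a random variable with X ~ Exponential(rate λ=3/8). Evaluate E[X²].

Using the identity E[X²] = Var(X) + (E[X])²:
E[X] = \frac{8}{3}
Var(X) = \frac{64}{9}
E[X²] = \frac{64}{9} + (\frac{8}{3})²
= \frac{128}{9}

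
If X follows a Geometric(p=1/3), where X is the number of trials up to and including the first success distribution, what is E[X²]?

Using the identity E[X²] = Var(X) + (E[X])²:
E[X] = 3
Var(X) = 6
E[X²] = 6 + (3)²
= 15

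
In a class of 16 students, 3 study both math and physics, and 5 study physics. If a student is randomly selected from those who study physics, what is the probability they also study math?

P(A ∩ B) = 3/16
P(B) = 5/16
P(A|B) = P(A ∩ B) / P(B) = (3/16) / (5/16) = 3/5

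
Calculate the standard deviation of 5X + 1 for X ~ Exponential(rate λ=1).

For X ~ Exponential(rate λ=1):
Var(X) = 1
SD(X) = √(Var(X)) = √(1) = 1
SD(5X + 1) = |5| × SD(X) = 5 × 1 = 5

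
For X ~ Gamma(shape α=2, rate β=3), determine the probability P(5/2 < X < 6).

P(5/2 < X < 6) = ∫_{5/2}^{6} f(x) dx
where f(x) = 9 x e^{- 3 x}
= - \frac{19}{e^{18}} + \frac{17}{2 e^{\frac{15}{2}}}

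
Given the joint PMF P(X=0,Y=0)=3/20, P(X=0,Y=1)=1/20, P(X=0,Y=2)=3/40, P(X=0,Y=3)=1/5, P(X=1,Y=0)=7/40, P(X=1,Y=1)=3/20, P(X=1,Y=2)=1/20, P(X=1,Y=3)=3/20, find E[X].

First find marginal of X:
P(X=0) = 19/40
P(X=1) = 21/40
E[X] = 0 × 19/40 + 1 × 21/40 = 21/40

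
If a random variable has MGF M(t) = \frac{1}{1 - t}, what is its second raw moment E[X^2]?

To find E[X^2], compute M^(2)(0):
M^(1)(t) = \frac{1}{\left(1 - t\right)^{2}}
M^(2)(t) = \frac{2}{\left(1 - t\right)^{3}}
M^(2)(0) = 2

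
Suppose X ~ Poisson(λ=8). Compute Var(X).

For X ~ Poisson(λ=8):
Var(X) = 8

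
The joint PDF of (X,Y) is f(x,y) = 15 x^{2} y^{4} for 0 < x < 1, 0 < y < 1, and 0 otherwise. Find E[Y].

E[Y] = ∫_0^1 ∫_0^1 y × f(x,y) dx dy
= \frac{5}{6}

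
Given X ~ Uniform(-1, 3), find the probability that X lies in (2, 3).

P(2 < X < 3) = ∫_{2}^{3} f(x) dx
where f(x) = \frac{1}{4}
= \frac{1}{4}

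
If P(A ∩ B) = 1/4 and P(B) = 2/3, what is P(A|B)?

P(A|B) = P(A ∩ B) / P(B)
= (1/4) / (2/3)
= 3/8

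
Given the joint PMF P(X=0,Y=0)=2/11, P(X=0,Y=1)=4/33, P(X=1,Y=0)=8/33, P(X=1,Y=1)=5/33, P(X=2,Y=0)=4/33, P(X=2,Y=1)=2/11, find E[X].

First find marginal of X:
P(X=0) = 10/33
P(X=1) = 13/33
P(X=2) = 10/33
E[X] = 0 × 10/33 + 1 × 13/33 + 2 × 10/33 = 1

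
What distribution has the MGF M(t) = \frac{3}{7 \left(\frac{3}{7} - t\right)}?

The MGF M(t) = \frac{3}{7 \left(\frac{3}{7} - t\right)} is the standard form for the Exponential distribution.
Comparing with the known MGF formula identifies: Exponential(rate λ=3/7)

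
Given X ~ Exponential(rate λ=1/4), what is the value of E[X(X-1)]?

E[X(X-1)] = E[X² - X] = E[X²] - E[X]
E[X] = 4
E[X²] = Var(X) + (E[X])² = 16 + (4)² = 32
E[X(X-1)] = 32 - 4 = 28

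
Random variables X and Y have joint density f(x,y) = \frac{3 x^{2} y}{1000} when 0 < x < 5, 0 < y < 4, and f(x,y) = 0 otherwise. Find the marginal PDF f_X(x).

f_X(x) = ∫_0^4 f(x,y) dy
= ∫_0^4 \frac{3 x^{2} y}{1000} dy
= \frac{3 x^{2}}{125} for 0 < x < 5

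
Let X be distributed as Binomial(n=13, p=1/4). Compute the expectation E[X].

For X ~ Binomial(n=13, p=1/4), the expected value is:
E[X] = \frac{13}{4}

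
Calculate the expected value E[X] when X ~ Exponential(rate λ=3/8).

For X ~ Exponential(rate λ=3/8), the expected value is:
E[X] = \frac{8}{3}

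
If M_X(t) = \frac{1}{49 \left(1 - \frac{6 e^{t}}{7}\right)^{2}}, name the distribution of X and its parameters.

The MGF M(t) = \frac{1}{49 \left(1 - \frac{6 e^{t}}{7}\right)^{2}} is the standard form for the NegativeBinomial distribution.
Comparing with the known MGF formula identifies: NegBin(r=2, p=1/7), X = failures before r-th success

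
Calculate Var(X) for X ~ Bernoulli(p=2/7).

For X ~ Bernoulli(p=2/7):
Var(X) = \frac{10}{49}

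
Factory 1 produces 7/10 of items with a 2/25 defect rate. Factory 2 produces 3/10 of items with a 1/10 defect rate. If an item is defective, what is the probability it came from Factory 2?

Using Bayes' theorem:
P(F1) = 7/10, P(D|F1) = 2/25
P(F2) = 3/10, P(D|F2) = 1/10
P(D) = P(D|F1)P(F1) + P(D|F2)P(F2)
     = \frac{43}{500}
P(F2|D) = P(D|F2)P(F2) / P(D)
= \frac{15}{43}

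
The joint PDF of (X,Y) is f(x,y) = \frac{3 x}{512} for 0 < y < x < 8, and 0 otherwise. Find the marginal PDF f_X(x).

f_X(x) = ∫_0^x \frac{3 x}{512} dy = \frac{3 x^{2}}{512}
for 0 < x < 8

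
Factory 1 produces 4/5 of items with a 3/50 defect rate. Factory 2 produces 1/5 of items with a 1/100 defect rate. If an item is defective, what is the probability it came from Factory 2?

Using Bayes' theorem:
P(F1) = 4/5, P(D|F1) = 3/50
P(F2) = 1/5, P(D|F2) = 1/100
P(D) = P(D|F1)P(F1) + P(D|F2)P(F2)
     = \frac{1}{20}
P(F2|D) = P(D|F2)P(F2) / P(D)
= \frac{1}{25}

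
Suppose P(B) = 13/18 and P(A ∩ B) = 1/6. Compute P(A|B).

P(A|B) = P(A ∩ B) / P(B)
= (1/6) / (13/18)
= 3/13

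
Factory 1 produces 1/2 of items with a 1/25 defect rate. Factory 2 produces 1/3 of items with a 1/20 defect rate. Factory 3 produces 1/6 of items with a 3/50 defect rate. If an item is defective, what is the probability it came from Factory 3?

Using Bayes' theorem:
P(F1) = 1/2, P(D|F1) = 1/25
P(F2) = 1/3, P(D|F2) = 1/20
P(F3) = 1/6, P(D|F3) = 3/50
P(D) = P(D|F1)P(F1) + P(D|F2)P(F2) + P(D|F3)P(F3)
     = \frac{7}{150}
P(F3|D) = P(D|F3)P(F3) / P(D)
= \frac{3}{14}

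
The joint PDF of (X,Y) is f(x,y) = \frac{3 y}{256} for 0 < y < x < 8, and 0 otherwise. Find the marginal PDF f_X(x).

f_X(x) = ∫_0^x \frac{3 y}{256} dy = \frac{3 x^{2}}{512}
for 0 < x < 8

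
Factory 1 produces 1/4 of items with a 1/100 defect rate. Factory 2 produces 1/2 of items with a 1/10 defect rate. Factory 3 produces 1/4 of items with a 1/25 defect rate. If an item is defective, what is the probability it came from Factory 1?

Using Bayes' theorem:
P(F1) = 1/4, P(D|F1) = 1/100
P(F2) = 1/2, P(D|F2) = 1/10
P(F3) = 1/4, P(D|F3) = 1/25
P(D) = P(D|F1)P(F1) + P(D|F2)P(F2) + P(D|F3)P(F3)
     = \frac{1}{16}
P(F1|D) = P(D|F1)P(F1) / P(D)
= \frac{1}{25}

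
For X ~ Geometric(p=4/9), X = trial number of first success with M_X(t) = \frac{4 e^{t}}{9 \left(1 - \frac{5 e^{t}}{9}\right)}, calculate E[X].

To find E[X], compute M^(1)(0):
M^(1)(t) = \frac{4 e^{t}}{9 \left(1 - \frac{5 e^{t}}{9}\right)} + \frac{20 e^{2 t}}{81 \left(1 - \frac{5 e^{t}}{9}\right)^{2}}
M^(1)(0) = \frac{9}{4}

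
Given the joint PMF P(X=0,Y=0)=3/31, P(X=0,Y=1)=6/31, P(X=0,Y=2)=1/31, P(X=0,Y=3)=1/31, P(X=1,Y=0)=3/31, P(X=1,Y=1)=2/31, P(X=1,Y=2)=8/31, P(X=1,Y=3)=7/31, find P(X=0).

P(X=0) = P(X=0,Y=0) + P(X=0,Y=1) + P(X=0,Y=2) + P(X=0,Y=3)
= 3/31 + 6/31 + 1/31 + 1/31
= 11/31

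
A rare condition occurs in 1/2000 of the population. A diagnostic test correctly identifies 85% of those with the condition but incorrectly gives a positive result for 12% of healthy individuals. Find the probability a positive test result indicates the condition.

Let D = the rare event, + = positive/flagged.
P(D) = 1/2000
P(+|D) = 85/100 = 17/20
P(+|D') = 12/100 = 3/25
P(+) = P(+|D)P(D) + P(+|D')P(D')
     = \frac{17}{20} × \frac{1}{2000} + \frac{3}{25} × \frac{1999}{2000}
     = \frac{24073}{200000}
P(D|+) = P(+|D)P(D)/P(+) = \frac{85}{24073}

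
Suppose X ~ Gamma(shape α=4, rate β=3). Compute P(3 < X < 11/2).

P(3 < X < 11/2) = ∫_{3}^{11/2} f(x) dx
where f(x) = \frac{27 x^{3} e^{- 3 x}}{2}
= - \frac{14437}{16 e^{\frac{33}{2}}} + \frac{172}{e^{9}}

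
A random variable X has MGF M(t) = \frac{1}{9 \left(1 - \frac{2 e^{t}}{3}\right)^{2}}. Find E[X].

To find E[X], compute M^(1)(0):
M^(1)(t) = \frac{4 e^{t}}{27 \left(1 - \frac{2 e^{t}}{3}\right)^{3}}
M^(1)(0) = 4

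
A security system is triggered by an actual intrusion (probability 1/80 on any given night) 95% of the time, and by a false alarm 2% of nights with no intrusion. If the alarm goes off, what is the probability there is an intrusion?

Let D = the rare event, + = positive/flagged.
P(D) = 1/80
P(+|D) = 95/100 = 19/20
P(+|D') = 2/100 = 1/50
P(+) = P(+|D)P(D) + P(+|D')P(D')
     = \frac{19}{20} × \frac{1}{80} + \frac{1}{50} × \frac{79}{80}
     = \frac{253}{8000}
P(D|+) = P(+|D)P(D)/P(+) = \frac{95}{253}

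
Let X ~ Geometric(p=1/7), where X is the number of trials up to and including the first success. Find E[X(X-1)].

E[X(X-1)] = E[X² - X] = E[X²] - E[X]
E[X] = 7
E[X²] = Var(X) + (E[X])² = 42 + (7)² = 91
E[X(X-1)] = 91 - 7 = 84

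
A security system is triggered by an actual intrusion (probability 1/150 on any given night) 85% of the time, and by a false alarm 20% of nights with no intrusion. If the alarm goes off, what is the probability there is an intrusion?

Let D = the rare event, + = positive/flagged.
P(D) = 1/150
P(+|D) = 85/100 = 17/20
P(+|D') = 20/100 = 1/5
P(+) = P(+|D)P(D) + P(+|D')P(D')
     = \frac{17}{20} × \frac{1}{150} + \frac{1}{5} × \frac{149}{150}
     = \frac{613}{3000}
P(D|+) = P(+|D)P(D)/P(+) = \frac{17}{613}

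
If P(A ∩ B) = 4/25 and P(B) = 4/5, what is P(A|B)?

P(A|B) = P(A ∩ B) / P(B)
= (4/25) / (4/5)
= 1/5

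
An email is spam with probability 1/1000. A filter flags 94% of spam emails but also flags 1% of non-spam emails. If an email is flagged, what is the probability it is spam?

Let D = the rare event, + = positive/flagged.
P(D) = 1/1000
P(+|D) = 94/100 = 47/50
P(+|D') = 1/100
P(+) = P(+|D)P(D) + P(+|D')P(D')
     = \frac{47}{50} × \frac{1}{1000} + \frac{1}{100} × \frac{999}{1000}
     = \frac{1093}{100000}
P(D|+) = P(+|D)P(D)/P(+) = \frac{94}{1093}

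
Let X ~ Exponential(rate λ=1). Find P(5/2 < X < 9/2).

P(5/2 < X < 9/2) = ∫_{5/2}^{9/2} f(x) dx
where f(x) = e^{- x}
= - \frac{1 - e^{2}}{e^{\frac{9}{2}}}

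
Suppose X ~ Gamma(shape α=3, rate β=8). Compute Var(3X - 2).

For X ~ Gamma(shape α=3, rate β=8):
Var(X) = \frac{3}{64}
Var(3X - 2) = (3)² × Var(X) = 9 × \frac{3}{64} = \frac{27}{64}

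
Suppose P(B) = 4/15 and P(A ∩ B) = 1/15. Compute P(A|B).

P(A|B) = P(A ∩ B) / P(B)
= (1/15) / (4/15)
= 1/4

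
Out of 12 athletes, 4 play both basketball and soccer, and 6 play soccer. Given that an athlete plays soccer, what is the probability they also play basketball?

P(A ∩ B) = 4/12 = 1/3
P(B) = 6/12 = 1/2
P(A|B) = P(A ∩ B) / P(B) = (1/3) / (1/2) = 2/3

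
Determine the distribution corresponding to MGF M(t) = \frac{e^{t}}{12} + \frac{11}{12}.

The MGF M(t) = \frac{e^{t}}{12} + \frac{11}{12} is the standard form for the Bernoulli distribution.
Comparing with the known MGF formula identifies: Bernoulli(p=1/12)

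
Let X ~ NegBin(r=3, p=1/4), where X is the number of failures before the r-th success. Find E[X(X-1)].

E[X(X-1)] = E[X² - X] = E[X²] - E[X]
E[X] = 9
E[X²] = Var(X) + (E[X])² = 36 + (9)² = 117
E[X(X-1)] = 117 - 9 = 108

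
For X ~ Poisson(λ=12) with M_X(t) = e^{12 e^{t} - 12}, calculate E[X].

To find E[X], compute M^(1)(0):
M^(1)(t) = 12 e^{t} e^{12 e^{t} - 12}
M^(1)(0) = 12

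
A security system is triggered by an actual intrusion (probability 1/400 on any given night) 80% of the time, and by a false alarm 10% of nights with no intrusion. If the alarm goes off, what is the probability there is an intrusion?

Let D = the rare event, + = positive/flagged.
P(D) = 1/400
P(+|D) = 80/100 = 4/5
P(+|D') = 10/100 = 1/10
P(+) = P(+|D)P(D) + P(+|D')P(D')
     = \frac{4}{5} × \frac{1}{400} + \frac{1}{10} × \frac{399}{400}
     = \frac{407}{4000}
P(D|+) = P(+|D)P(D)/P(+) = \frac{8}{407}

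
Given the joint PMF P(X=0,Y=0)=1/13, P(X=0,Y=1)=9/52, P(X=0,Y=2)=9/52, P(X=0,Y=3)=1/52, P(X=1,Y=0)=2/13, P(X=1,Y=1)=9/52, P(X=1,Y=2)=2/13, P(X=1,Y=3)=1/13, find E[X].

First find marginal of X:
P(X=0) = 23/52
P(X=1) = 29/52
E[X] = 0 × 23/52 + 1 × 29/52 = 29/52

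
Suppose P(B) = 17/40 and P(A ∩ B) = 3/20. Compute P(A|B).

P(A|B) = P(A ∩ B) / P(B)
= (3/20) / (17/40)
= 6/17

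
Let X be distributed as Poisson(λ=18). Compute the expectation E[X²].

Using the identity E[X²] = Var(X) + (E[X])²:
E[X] = 18
Var(X) = 18
E[X²] = 18 + (18)²
= 342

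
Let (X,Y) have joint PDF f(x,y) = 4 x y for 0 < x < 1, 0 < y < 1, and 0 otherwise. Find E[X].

E[X] = ∫_0^1 ∫_0^1 x × f(x,y) dy dx
= ∫_0^1 ∫_0^1 x × (4 x y) dy dx
= \frac{2}{3}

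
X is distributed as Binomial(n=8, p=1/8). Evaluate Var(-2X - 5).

For X ~ Binomial(n=8, p=1/8):
Var(X) = \frac{7}{8}
Var(-2X - 5) = (-2)² × Var(X) = 4 × \frac{7}{8} = \frac{7}{2}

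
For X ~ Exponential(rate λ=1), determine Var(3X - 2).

For X ~ Exponential(rate λ=1):
Var(X) = 1
Var(3X - 2) = (3)² × Var(X) = 9 × 1 = 9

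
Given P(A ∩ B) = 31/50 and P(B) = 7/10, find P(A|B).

P(A|B) = P(A ∩ B) / P(B)
= (31/50) / (7/10)
= 31/35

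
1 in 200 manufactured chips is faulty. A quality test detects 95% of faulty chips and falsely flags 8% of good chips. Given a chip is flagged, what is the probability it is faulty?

Let D = the rare event, + = positive/flagged.
P(D) = 1/200
P(+|D) = 95/100 = 19/20
P(+|D') = 8/100 = 2/25
P(+) = P(+|D)P(D) + P(+|D')P(D')
     = \frac{19}{20} × \frac{1}{200} + \frac{2}{25} × \frac{199}{200}
     = \frac{1687}{20000}
P(D|+) = P(+|D)P(D)/P(+) = \frac{95}{1687}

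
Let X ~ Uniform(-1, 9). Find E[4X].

For X ~ Uniform(-1, 9):
E[X] = 4
E[4X] = 4 × E[X] + 0 = 16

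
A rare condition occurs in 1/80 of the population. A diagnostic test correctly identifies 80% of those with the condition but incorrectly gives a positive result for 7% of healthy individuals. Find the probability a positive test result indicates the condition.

Let D = the rare event, + = positive/flagged.
P(D) = 1/80
P(+|D) = 80/100 = 4/5
P(+|D') = 7/100
P(+) = P(+|D)P(D) + P(+|D')P(D')
     = \frac{4}{5} × \frac{1}{80} + \frac{7}{100} × \frac{79}{80}
     = \frac{633}{8000}
P(D|+) = P(+|D)P(D)/P(+) = \frac{80}{633}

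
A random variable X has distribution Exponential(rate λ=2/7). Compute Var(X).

For X ~ Exponential(rate λ=2/7):
Var(X) = \frac{49}{4}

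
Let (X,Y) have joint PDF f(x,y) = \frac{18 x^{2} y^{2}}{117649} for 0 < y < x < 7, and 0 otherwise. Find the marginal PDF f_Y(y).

f_Y(y) = ∫_y^7 \frac{18 x^{2} y^{2}}{117649} dx = \frac{6 y^{2} \left(343 - y^{3}\right)}{117649}
for 0 < y < 7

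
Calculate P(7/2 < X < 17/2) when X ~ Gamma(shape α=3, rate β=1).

P(7/2 < X < 17/2) = ∫_{7/2}^{17/2} f(x) dx
where f(x) = \frac{x^{2} e^{- x}}{2}
= \frac{5 \left(-73 + 17 e^{5}\right)}{8 e^{\frac{17}{2}}}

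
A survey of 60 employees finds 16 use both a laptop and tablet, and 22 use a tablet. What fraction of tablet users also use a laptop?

P(A ∩ B) = 16/60 = 4/15
P(B) = 22/60 = 11/30
P(A|B) = P(A ∩ B) / P(B) = (4/15) / (11/30) = 8/11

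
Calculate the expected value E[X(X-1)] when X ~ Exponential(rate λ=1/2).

E[X(X-1)] = E[X² - X] = E[X²] - E[X]
E[X] = 2
E[X²] = Var(X) + (E[X])² = 4 + (2)² = 8
E[X(X-1)] = 8 - 2 = 6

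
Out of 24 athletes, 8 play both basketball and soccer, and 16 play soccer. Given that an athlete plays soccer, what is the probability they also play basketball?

P(A ∩ B) = 8/24 = 1/3
P(B) = 16/24 = 2/3
P(A|B) = P(A ∩ B) / P(B) = (1/3) / (2/3) = 1/2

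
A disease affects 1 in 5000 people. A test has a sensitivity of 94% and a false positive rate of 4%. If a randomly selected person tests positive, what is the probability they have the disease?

Let D = the rare event, + = positive/flagged.
P(D) = 1/5000
P(+|D) = 94/100 = 47/50
P(+|D') = 4/100 = 1/25
P(+) = P(+|D)P(D) + P(+|D')P(D')
     = \frac{47}{50} × \frac{1}{5000} + \frac{1}{25} × \frac{4999}{5000}
     = \frac{2009}{50000}
P(D|+) = P(+|D)P(D)/P(+) = \frac{47}{10045}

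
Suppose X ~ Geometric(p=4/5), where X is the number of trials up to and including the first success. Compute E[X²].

Using the identity E[X²] = Var(X) + (E[X])²:
E[X] = \frac{5}{4}
Var(X) = \frac{5}{16}
E[X²] = \frac{5}{16} + (\frac{5}{4})²
= \frac{15}{8}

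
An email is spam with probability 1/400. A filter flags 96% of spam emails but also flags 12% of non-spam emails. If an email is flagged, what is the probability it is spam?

Let D = the rare event, + = positive/flagged.
P(D) = 1/400
P(+|D) = 96/100 = 24/25
P(+|D') = 12/100 = 3/25
P(+) = P(+|D)P(D) + P(+|D')P(D')
     = \frac{24}{25} × \frac{1}{400} + \frac{3}{25} × \frac{399}{400}
     = \frac{1221}{10000}
P(D|+) = P(+|D)P(D)/P(+) = \frac{8}{407}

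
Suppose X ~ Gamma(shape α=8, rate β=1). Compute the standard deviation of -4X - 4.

For X ~ Gamma(shape α=8, rate β=1):
Var(X) = 8
SD(X) = √(Var(X)) = √(8) = 2 \sqrt{2}
SD(-4X - 4) = |-4| × SD(X) = 4 × 2 \sqrt{2} = 8 \sqrt{2}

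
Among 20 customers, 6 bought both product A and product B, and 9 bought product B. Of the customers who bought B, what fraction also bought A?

P(A ∩ B) = 6/20 = 3/10
P(B) = 9/20
P(A|B) = P(A ∩ B) / P(B) = (3/10) / (9/20) = 2/3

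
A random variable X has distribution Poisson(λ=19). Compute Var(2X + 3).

For X ~ Poisson(λ=19):
Var(X) = 19
Var(2X + 3) = (2)² × Var(X) = 4 × 19 = 76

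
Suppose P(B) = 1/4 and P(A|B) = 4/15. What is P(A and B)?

By definition, P(A|B) = P(A ∩ B) / P(B)
So P(A ∩ B) = P(A|B) × P(B)
= 4/15 × 1/4
= 1/15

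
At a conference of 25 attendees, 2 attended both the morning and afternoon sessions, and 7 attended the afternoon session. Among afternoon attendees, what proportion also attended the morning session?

P(A ∩ B) = 2/25
P(B) = 7/25
P(A|B) = P(A ∩ B) / P(B) = (2/25) / (7/25) = 2/7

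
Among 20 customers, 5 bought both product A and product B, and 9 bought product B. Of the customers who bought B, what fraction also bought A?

P(A ∩ B) = 5/20 = 1/4
P(B) = 9/20
P(A|B) = P(A ∩ B) / P(B) = (1/4) / (9/20) = 5/9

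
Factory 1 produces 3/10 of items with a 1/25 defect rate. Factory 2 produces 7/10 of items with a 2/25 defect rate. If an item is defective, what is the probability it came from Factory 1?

Using Bayes' theorem:
P(F1) = 3/10, P(D|F1) = 1/25
P(F2) = 7/10, P(D|F2) = 2/25
P(D) = P(D|F1)P(F1) + P(D|F2)P(F2)
     = \frac{17}{250}
P(F1|D) = P(D|F1)P(F1) / P(D)
= \frac{3}{17}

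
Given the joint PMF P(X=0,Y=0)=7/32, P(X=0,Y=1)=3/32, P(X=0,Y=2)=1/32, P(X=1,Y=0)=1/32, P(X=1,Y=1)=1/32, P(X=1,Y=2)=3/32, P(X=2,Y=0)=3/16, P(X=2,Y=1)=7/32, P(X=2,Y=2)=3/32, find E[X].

First find marginal of X:
P(X=0) = 11/32
P(X=1) = 5/32
P(X=2) = 1/2
E[X] = 0 × 11/32 + 1 × 5/32 + 2 × 1/2 = 37/32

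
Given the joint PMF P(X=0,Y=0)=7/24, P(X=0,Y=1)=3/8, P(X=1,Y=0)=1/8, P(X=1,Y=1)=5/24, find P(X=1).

P(X=1) = P(X=1,Y=0) + P(X=1,Y=1)
= 1/8 + 5/24
= 1/3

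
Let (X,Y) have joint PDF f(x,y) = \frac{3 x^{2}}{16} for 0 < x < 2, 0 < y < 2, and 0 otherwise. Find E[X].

f_X(x) = ∫_0^2 \frac{3 x^{2}}{16} dy = \frac{3 x^{2}}{8}
E[X] = ∫_0^2 x × (\frac{3 x^{2}}{8}) dx = \frac{3}{2}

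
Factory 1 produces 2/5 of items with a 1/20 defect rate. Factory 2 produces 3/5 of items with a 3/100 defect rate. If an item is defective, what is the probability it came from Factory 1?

Using Bayes' theorem:
P(F1) = 2/5, P(D|F1) = 1/20
P(F2) = 3/5, P(D|F2) = 3/100
P(D) = P(D|F1)P(F1) + P(D|F2)P(F2)
     = \frac{19}{500}
P(F1|D) = P(D|F1)P(F1) / P(D)
= \frac{10}{19}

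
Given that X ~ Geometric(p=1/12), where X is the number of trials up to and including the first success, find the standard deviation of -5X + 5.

For X ~ Geometric(p=1/12), where X is the number of trials up to and including the first success:
Var(X) = 132
SD(X) = √(Var(X)) = √(132) = 2 \sqrt{33}
SD(-5X + 5) = |-5| × SD(X) = 5 × 2 \sqrt{33} = 10 \sqrt{33}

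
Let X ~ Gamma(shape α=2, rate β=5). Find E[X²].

Using the identity E[X²] = Var(X) + (E[X])²:
E[X] = \frac{2}{5}
Var(X) = \frac{2}{25}
E[X²] = \frac{2}{25} + (\frac{2}{5})²
= \frac{6}{25}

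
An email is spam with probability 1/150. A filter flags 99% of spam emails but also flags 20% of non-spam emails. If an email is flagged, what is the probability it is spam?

Let D = the rare event, + = positive/flagged.
P(D) = 1/150
P(+|D) = 99/100
P(+|D') = 20/100 = 1/5
P(+) = P(+|D)P(D) + P(+|D')P(D')
     = \frac{99}{100} × \frac{1}{150} + \frac{1}{5} × \frac{149}{150}
     = \frac{3079}{15000}
P(D|+) = P(+|D)P(D)/P(+) = \frac{99}{3079}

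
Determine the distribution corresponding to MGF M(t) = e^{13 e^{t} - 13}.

The MGF M(t) = e^{13 e^{t} - 13} is the standard form for the Poisson distribution.
Comparing with the known MGF formula identifies: Poisson(λ=13)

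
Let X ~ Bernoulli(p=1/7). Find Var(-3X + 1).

For X ~ Bernoulli(p=1/7):
Var(X) = \frac{6}{49}
Var(-3X + 1) = (-3)² × Var(X) = 9 × \frac{6}{49} = \frac{54}{49}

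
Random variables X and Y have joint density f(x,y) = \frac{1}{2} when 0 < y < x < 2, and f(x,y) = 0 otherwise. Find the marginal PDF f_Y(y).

f_Y(y) = ∫_y^2 \frac{1}{2} dx = 1 - \frac{y}{2}
for 0 < y < 2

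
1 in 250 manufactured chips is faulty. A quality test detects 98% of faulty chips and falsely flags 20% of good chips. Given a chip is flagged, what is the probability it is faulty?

Let D = the rare event, + = positive/flagged.
P(D) = 1/250
P(+|D) = 98/100 = 49/50
P(+|D') = 20/100 = 1/5
P(+) = P(+|D)P(D) + P(+|D')P(D')
     = \frac{49}{50} × \frac{1}{250} + \frac{1}{5} × \frac{249}{250}
     = \frac{2539}{12500}
P(D|+) = P(+|D)P(D)/P(+) = \frac{49}{2539}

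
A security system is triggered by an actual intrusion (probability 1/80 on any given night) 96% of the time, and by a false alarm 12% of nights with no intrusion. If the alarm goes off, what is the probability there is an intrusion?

Let D = the rare event, + = positive/flagged.
P(D) = 1/80
P(+|D) = 96/100 = 24/25
P(+|D') = 12/100 = 3/25
P(+) = P(+|D)P(D) + P(+|D')P(D')
     = \frac{24}{25} × \frac{1}{80} + \frac{3}{25} × \frac{79}{80}
     = \frac{261}{2000}
P(D|+) = P(+|D)P(D)/P(+) = \frac{8}{87}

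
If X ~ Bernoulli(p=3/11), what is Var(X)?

For X ~ Bernoulli(p=3/11):
Var(X) = \frac{24}{121}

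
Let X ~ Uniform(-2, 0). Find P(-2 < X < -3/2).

P(-2 < X < -3/2) = ∫_{-2}^{-3/2} f(x) dx
where f(x) = \frac{1}{2}
= \frac{1}{4}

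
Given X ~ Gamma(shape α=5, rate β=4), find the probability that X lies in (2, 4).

P(2 < X < 4) = ∫_{2}^{4} f(x) dx
where f(x) = \frac{128 x^{4} e^{- 4 x}}{3}
= \frac{-10675 + 891 e^{8}}{3 e^{16}}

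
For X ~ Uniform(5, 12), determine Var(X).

For X ~ Uniform(5, 12):
Var(X) = \frac{49}{12}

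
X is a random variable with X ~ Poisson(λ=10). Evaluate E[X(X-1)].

E[X(X-1)] = E[X² - X] = E[X²] - E[X]
E[X] = 10
E[X²] = Var(X) + (E[X])² = 10 + (10)² = 110
E[X(X-1)] = 110 - 10 = 100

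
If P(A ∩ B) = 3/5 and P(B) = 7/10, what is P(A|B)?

P(A|B) = P(A ∩ B) / P(B)
= (3/5) / (7/10)
= 6/7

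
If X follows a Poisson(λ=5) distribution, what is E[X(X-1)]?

E[X(X-1)] = E[X² - X] = E[X²] - E[X]
E[X] = 5
E[X²] = Var(X) + (E[X])² = 5 + (5)² = 30
E[X(X-1)] = 30 - 5 = 25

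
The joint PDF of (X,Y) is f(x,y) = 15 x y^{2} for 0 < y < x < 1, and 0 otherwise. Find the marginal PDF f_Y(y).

f_Y(y) = ∫_y^1 15 x y^{2} dx = \frac{15 y^{2} \left(1 - y^{2}\right)}{2}
for 0 < y < 1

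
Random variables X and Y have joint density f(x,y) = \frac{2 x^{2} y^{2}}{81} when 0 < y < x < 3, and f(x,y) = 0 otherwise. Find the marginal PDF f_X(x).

f_X(x) = ∫_0^x \frac{2 x^{2} y^{2}}{81} dy = \frac{2 x^{5}}{243}
for 0 < x < 3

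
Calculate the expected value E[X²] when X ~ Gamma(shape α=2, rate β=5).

Using the identity E[X²] = Var(X) + (E[X])²:
E[X] = \frac{2}{5}
Var(X) = \frac{2}{25}
E[X²] = \frac{2}{25} + (\frac{2}{5})²
= \frac{6}{25}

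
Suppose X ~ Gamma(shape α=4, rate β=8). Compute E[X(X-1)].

E[X(X-1)] = E[X² - X] = E[X²] - E[X]
E[X] = \frac{1}{2}
E[X²] = Var(X) + (E[X])² = \frac{1}{16} + (\frac{1}{2})² = \frac{5}{16}
E[X(X-1)] = \frac{5}{16} - \frac{1}{2} = - \frac{3}{16}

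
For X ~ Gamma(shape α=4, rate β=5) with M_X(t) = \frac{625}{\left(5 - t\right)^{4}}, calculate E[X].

To find E[X], compute M^(1)(0):
M^(1)(t) = \frac{2500}{\left(5 - t\right)^{5}}
M^(1)(0) = \frac{4}{5}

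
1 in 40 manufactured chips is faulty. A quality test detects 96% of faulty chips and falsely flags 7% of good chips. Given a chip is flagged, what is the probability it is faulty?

Let D = the rare event, + = positive/flagged.
P(D) = 1/40
P(+|D) = 96/100 = 24/25
P(+|D') = 7/100
P(+) = P(+|D)P(D) + P(+|D')P(D')
     = \frac{24}{25} × \frac{1}{40} + \frac{7}{100} × \frac{39}{40}
     = \frac{369}{4000}
P(D|+) = P(+|D)P(D)/P(+) = \frac{32}{123}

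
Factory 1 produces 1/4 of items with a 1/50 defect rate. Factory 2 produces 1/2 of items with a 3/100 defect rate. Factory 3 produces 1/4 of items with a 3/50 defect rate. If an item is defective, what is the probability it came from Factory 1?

Using Bayes' theorem:
P(F1) = 1/4, P(D|F1) = 1/50
P(F2) = 1/2, P(D|F2) = 3/100
P(F3) = 1/4, P(D|F3) = 3/50
P(D) = P(D|F1)P(F1) + P(D|F2)P(F2) + P(D|F3)P(F3)
     = \frac{7}{200}
P(F1|D) = P(D|F1)P(F1) / P(D)
= \frac{1}{7}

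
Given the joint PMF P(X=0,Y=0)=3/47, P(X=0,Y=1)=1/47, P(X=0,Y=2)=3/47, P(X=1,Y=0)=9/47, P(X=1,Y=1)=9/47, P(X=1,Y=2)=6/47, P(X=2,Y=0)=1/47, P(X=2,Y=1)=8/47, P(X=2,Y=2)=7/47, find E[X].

First find marginal of X:
P(X=0) = 7/47
P(X=1) = 24/47
P(X=2) = 16/47
E[X] = 0 × 7/47 + 1 × 24/47 + 2 × 16/47 = 56/47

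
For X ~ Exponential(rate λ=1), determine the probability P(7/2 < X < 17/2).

P(7/2 < X < 17/2) = ∫_{7/2}^{17/2} f(x) dx
where f(x) = e^{- x}
= - \frac{1 - e^{5}}{e^{\frac{17}{2}}}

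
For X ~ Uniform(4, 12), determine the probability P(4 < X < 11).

P(4 < X < 11) = ∫_{4}^{11} f(x) dx
where f(x) = \frac{1}{8}
= \frac{7}{8}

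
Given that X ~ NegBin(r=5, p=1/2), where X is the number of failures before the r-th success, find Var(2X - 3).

For X ~ NegBin(r=5, p=1/2), where X is the number of failures before the r-th success:
Var(X) = 10
Var(2X - 3) = (2)² × Var(X) = 4 × 10 = 40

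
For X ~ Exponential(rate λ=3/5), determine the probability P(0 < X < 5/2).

P(0 < X < 5/2) = ∫_{0}^{5/2} f(x) dx
where f(x) = \frac{3 e^{- \frac{3 x}{5}}}{5}
= 1 - e^{- \frac{3}{2}}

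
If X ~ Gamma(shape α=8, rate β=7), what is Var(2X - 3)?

For X ~ Gamma(shape α=8, rate β=7):
Var(X) = \frac{8}{49}
Var(2X - 3) = (2)² × Var(X) = 4 × \frac{8}{49} = \frac{32}{49}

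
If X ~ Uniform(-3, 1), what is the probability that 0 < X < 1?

P(0 < X < 1) = ∫_{0}^{1} f(x) dx
where f(x) = \frac{1}{4}
= \frac{1}{4}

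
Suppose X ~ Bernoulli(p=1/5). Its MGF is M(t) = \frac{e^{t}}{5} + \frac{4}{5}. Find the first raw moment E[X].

To find E[X], compute M^(1)(0):
M^(1)(t) = \frac{e^{t}}{5}
M^(1)(0) = \frac{1}{5}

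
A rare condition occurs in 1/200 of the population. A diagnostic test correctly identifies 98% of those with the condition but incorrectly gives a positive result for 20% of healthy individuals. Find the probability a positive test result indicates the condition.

Let D = the rare event, + = positive/flagged.
P(D) = 1/200
P(+|D) = 98/100 = 49/50
P(+|D') = 20/100 = 1/5
P(+) = P(+|D)P(D) + P(+|D')P(D')
     = \frac{49}{50} × \frac{1}{200} + \frac{1}{5} × \frac{199}{200}
     = \frac{2039}{10000}
P(D|+) = P(+|D)P(D)/P(+) = \frac{49}{2039}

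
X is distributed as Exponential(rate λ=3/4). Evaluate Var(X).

For X ~ Exponential(rate λ=3/4):
Var(X) = \frac{16}{9}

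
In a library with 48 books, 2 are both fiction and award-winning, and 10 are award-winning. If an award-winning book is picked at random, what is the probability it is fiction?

P(A ∩ B) = 2/48 = 1/24
P(B) = 10/48 = 5/24
P(A|B) = P(A ∩ B) / P(B) = (1/24) / (5/24) = 1/5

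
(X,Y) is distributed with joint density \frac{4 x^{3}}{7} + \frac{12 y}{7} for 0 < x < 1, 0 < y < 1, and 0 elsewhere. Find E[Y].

E[Y] = ∫_0^1 ∫_0^1 y × f(x,y) dx dy
= \frac{9}{14}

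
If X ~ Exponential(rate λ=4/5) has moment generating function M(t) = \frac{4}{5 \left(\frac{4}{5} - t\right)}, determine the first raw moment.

To find E[X], compute M^(1)(0):
M^(1)(t) = \frac{4}{5 \left(\frac{4}{5} - t\right)^{2}}
M^(1)(0) = \frac{5}{4}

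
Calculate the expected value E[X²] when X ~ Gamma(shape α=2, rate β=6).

Using the identity E[X²] = Var(X) + (E[X])²:
E[X] = \frac{1}{3}
Var(X) = \frac{1}{18}
E[X²] = \frac{1}{18} + (\frac{1}{3})²
= \frac{1}{6}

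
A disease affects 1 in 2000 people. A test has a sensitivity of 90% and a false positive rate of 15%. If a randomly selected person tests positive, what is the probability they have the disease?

Let D = the rare event, + = positive/flagged.
P(D) = 1/2000
P(+|D) = 90/100 = 9/10
P(+|D') = 15/100 = 3/20
P(+) = P(+|D)P(D) + P(+|D')P(D')
     = \frac{9}{10} × \frac{1}{2000} + \frac{3}{20} × \frac{1999}{2000}
     = \frac{1203}{8000}
P(D|+) = P(+|D)P(D)/P(+) = \frac{6}{2005}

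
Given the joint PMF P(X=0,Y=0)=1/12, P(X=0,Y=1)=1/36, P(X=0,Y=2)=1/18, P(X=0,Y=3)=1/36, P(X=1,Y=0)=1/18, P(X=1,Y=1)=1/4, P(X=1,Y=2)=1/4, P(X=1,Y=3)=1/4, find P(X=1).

P(X=1) = P(X=1,Y=0) + P(X=1,Y=1) + P(X=1,Y=2) + P(X=1,Y=3)
= 1/18 + 1/4 + 1/4 + 1/4
= 29/36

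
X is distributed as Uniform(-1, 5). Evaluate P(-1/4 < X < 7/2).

P(-1/4 < X < 7/2) = ∫_{-1/4}^{7/2} f(x) dx
where f(x) = \frac{1}{6}
= \frac{5}{8}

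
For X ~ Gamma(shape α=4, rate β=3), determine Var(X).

For X ~ Gamma(shape α=4, rate β=3):
Var(X) = \frac{4}{9}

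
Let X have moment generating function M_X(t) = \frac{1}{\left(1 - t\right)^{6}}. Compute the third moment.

To find E[X^3], compute M^(3)(0):
M^(1)(t) = \frac{6}{\left(1 - t\right)^{7}}
M^(2)(t) = \frac{42}{\left(1 - t\right)^{8}}
M^(3)(t) = \frac{336}{\left(1 - t\right)^{9}}
M^(3)(0) = 336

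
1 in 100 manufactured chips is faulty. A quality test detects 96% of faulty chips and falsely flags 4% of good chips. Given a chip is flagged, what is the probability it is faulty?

Let D = the rare event, + = positive/flagged.
P(D) = 1/100
P(+|D) = 96/100 = 24/25
P(+|D') = 4/100 = 1/25
P(+) = P(+|D)P(D) + P(+|D')P(D')
     = \frac{24}{25} × \frac{1}{100} + \frac{1}{25} × \frac{99}{100}
     = \frac{123}{2500}
P(D|+) = P(+|D)P(D)/P(+) = \frac{8}{41}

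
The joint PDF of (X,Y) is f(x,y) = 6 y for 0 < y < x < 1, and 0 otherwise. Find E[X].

f_X(x) = ∫_0^x 6 y dy = 3 x^{2}
E[X] = ∫_0^1 x × (3 x^{2}) dx = \frac{3}{4}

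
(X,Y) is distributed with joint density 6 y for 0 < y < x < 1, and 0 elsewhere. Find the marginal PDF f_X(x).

f_X(x) = ∫_0^x 6 y dy = 3 x^{2}
for 0 < x < 1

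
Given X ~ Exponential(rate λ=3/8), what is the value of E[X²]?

Using the identity E[X²] = Var(X) + (E[X])²:
E[X] = \frac{8}{3}
Var(X) = \frac{64}{9}
E[X²] = \frac{64}{9} + (\frac{8}{3})²
= \frac{128}{9}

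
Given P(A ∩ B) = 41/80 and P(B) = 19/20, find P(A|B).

P(A|B) = P(A ∩ B) / P(B)
= (41/80) / (19/20)
= 41/76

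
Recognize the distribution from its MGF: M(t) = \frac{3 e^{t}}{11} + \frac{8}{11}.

The MGF M(t) = \frac{3 e^{t}}{11} + \frac{8}{11} is the standard form for the Bernoulli distribution.
Comparing with the known MGF formula identifies: Bernoulli(p=3/11)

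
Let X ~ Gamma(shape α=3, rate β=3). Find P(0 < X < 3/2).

P(0 < X < 3/2) = ∫_{0}^{3/2} f(x) dx
where f(x) = \frac{27 x^{2} e^{- 3 x}}{2}
= 1 - \frac{125}{8 e^{\frac{9}{2}}}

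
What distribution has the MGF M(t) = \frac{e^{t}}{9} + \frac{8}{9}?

The MGF M(t) = \frac{e^{t}}{9} + \frac{8}{9} is the standard form for the Bernoulli distribution.
Comparing with the known MGF formula identifies: Bernoulli(p=1/9)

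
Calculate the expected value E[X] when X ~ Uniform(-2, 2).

For X ~ Uniform(-2, 2), the expected value is:
E[X] = 0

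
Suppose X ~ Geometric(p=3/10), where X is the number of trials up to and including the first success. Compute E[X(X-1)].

E[X(X-1)] = E[X² - X] = E[X²] - E[X]
E[X] = \frac{10}{3}
E[X²] = Var(X) + (E[X])² = \frac{70}{9} + (\frac{10}{3})² = \frac{170}{9}
E[X(X-1)] = \frac{170}{9} - \frac{10}{3} = \frac{140}{9}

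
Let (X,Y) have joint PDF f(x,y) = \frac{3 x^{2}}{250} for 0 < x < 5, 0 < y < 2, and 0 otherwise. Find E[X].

f_X(x) = ∫_0^2 \frac{3 x^{2}}{250} dy = \frac{3 x^{2}}{125}
E[X] = ∫_0^5 x × (\frac{3 x^{2}}{125}) dx = \frac{15}{4}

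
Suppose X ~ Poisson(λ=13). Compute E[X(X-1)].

E[X(X-1)] = E[X² - X] = E[X²] - E[X]
E[X] = 13
E[X²] = Var(X) + (E[X])² = 13 + (13)² = 182
E[X(X-1)] = 182 - 13 = 169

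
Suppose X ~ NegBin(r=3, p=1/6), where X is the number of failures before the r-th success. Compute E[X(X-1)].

E[X(X-1)] = E[X² - X] = E[X²] - E[X]
E[X] = 15
E[X²] = Var(X) + (E[X])² = 90 + (15)² = 315
E[X(X-1)] = 315 - 15 = 300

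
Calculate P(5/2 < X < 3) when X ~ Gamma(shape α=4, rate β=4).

P(5/2 < X < 3) = ∫_{5/2}^{3} f(x) dx
where f(x) = \frac{128 x^{3} e^{- 4 x}}{3}
= \frac{-1119 + 683 e^{2}}{3 e^{12}}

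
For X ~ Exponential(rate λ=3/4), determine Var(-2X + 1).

For X ~ Exponential(rate λ=3/4):
Var(X) = \frac{16}{9}
Var(-2X + 1) = (-2)² × Var(X) = 4 × \frac{16}{9} = \frac{64}{9}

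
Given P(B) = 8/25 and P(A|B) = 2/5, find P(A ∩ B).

By definition, P(A|B) = P(A ∩ B) / P(B)
So P(A ∩ B) = P(A|B) × P(B)
= 2/5 × 8/25
= 16/125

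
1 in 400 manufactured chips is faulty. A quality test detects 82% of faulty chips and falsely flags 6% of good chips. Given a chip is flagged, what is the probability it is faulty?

Let D = the rare event, + = positive/flagged.
P(D) = 1/400
P(+|D) = 82/100 = 41/50
P(+|D') = 6/100 = 3/50
P(+) = P(+|D)P(D) + P(+|D')P(D')
     = \frac{41}{50} × \frac{1}{400} + \frac{3}{50} × \frac{399}{400}
     = \frac{619}{10000}
P(D|+) = P(+|D)P(D)/P(+) = \frac{41}{1238}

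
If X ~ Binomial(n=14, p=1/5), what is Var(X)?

For X ~ Binomial(n=14, p=1/5):
Var(X) = \frac{56}{25}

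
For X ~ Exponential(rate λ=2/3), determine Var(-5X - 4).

For X ~ Exponential(rate λ=2/3):
Var(X) = \frac{9}{4}
Var(-5X - 4) = (-5)² × Var(X) = 25 × \frac{9}{4} = \frac{225}{4}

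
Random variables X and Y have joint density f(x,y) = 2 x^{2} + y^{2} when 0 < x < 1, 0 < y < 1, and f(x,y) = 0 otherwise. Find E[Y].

E[Y] = ∫_0^1 ∫_0^1 y × f(x,y) dx dy
= \frac{7}{12}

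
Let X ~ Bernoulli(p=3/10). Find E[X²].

Using the identity E[X²] = Var(X) + (E[X])²:
E[X] = \frac{3}{10}
Var(X) = \frac{21}{100}
E[X²] = \frac{21}{100} + (\frac{3}{10})²
= \frac{3}{10}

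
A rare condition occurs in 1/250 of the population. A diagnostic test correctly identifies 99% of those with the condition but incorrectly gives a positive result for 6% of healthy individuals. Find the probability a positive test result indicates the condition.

Let D = the rare event, + = positive/flagged.
P(D) = 1/250
P(+|D) = 99/100
P(+|D') = 6/100 = 3/50
P(+) = P(+|D)P(D) + P(+|D')P(D')
     = \frac{99}{100} × \frac{1}{250} + \frac{3}{50} × \frac{249}{250}
     = \frac{1593}{25000}
P(D|+) = P(+|D)P(D)/P(+) = \frac{11}{177}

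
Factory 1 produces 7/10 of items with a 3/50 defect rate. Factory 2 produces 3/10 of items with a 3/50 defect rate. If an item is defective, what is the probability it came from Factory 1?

Using Bayes' theorem:
P(F1) = 7/10, P(D|F1) = 3/50
P(F2) = 3/10, P(D|F2) = 3/50
P(D) = P(D|F1)P(F1) + P(D|F2)P(F2)
     = \frac{3}{50}
P(F1|D) = P(D|F1)P(F1) / P(D)
= \frac{7}{10}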